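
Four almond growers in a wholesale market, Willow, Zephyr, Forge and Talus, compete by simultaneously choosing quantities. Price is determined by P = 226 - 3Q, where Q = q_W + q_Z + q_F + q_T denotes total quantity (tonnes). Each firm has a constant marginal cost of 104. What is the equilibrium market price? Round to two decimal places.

128.40

Each firm earns π_i = (226 - 3Q)q_i - 104q_i.
Setting ∂π_i/∂q_i = 0 with rivals' quantities fixed: 122 - 6q_i - 3·Σ_{j≠i} q_j = 0.
With identical firms every q_j equals q_i, so Σ_{j≠i} q_j = 3q_i and 122 = 15q_i, giving q_i = 122/15.
Total output Q = 488/15, so price P = 226 - 3·(488/15) = 642/5.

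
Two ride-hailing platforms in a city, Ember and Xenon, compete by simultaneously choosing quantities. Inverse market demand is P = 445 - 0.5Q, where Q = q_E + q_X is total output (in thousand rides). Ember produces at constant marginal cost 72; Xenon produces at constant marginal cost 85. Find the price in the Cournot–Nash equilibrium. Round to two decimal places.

200.67

Ember's profit: π_E = (445 - 0.5Q)q_E - (72q_E). Setting ∂π_E/∂q_E = 0: 373 - q_E - (1/2)(q_X) = 0.
Xenon's profit: π_X = (445 - 0.5Q)q_X - (85q_X). Setting ∂π_X/∂q_X = 0: 360 - q_X - (1/2)(q_E) = 0.
Rearranging gives the reaction functions q_E = (373 - (1/2)q_X) and q_X = (360 - (1/2)q_E).
Solving the pair: q_E = 772/3, q_X = 694/3.
Total output Q = 1466/3, so price P = 445 - (1/2)·(1466/3) = 602/3.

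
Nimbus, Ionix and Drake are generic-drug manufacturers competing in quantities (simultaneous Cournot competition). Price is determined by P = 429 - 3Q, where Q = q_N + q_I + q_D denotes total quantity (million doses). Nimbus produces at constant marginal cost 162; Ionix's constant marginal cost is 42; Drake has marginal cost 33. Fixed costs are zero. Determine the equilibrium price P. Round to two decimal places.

166.50

Nimbus's profit: π_N = (429 - 3Q)q_N - (162q_N). Setting ∂π_N/∂q_N = 0: 267 - 6q_N - 3(q_I + q_D) = 0.
Ionix's first-order condition: 387 - 6q_I - 3(q_N + q_D) = 0.
Drake's first-order condition: 396 - 6q_D - 3(q_N + q_I) = 0.
Adding the 3 conditions: 1050 − 6Q − 6Q = 0, i.e. Q = 175/2.
Back-substituting: q_N = (267 − 525/2)/3 = 3/2, q_I = (387 − 525/2)/3 = 83/2, q_D = (396 − 525/2)/3 = 89/2.
Total output Q = 175/2, so price P = 429 - 3·(175/2) = 333/2.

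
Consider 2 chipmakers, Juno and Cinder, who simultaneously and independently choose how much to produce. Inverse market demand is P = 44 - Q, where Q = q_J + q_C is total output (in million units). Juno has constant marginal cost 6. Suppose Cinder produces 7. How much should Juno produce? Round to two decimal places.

With the rival's output fixed at 7, Juno's profit is π_J = (44 - 7 - q_J)q_J - (6q_J) = (37 - q_J)q_J - (6q_J).
∂π_J/∂q_J = 31 - 2q_J = 0, so q_J = 31/2.

15.50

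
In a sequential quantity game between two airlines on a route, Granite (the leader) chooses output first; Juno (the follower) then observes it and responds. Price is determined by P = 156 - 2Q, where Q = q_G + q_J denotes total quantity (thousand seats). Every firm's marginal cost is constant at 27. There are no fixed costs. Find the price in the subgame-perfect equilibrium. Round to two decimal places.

The follower Juno best-responds to any q_G: π_J = (156 - 2Q)q_J - 27q_J.
Follower FOC: 129 - 2q_G - 4q_J = 0, so q_J(q_G) = (129 - 2q_G)/4.
The leader anticipates this reaction. Substituting into P = 156 - 2Q gives P = 183/2 - q_G, so π_G = (183/2 - q_G)q_G - 27q_G.
The leader's first-order condition 129/2 - 2q_G = 0 yields q_G = 129/4.
Then q_J = (129 - 2·(129/4))/4 = 129/8.
Total output Q = 387/8, so price P = 156 - 2·(387/8) = 237/4.

59.25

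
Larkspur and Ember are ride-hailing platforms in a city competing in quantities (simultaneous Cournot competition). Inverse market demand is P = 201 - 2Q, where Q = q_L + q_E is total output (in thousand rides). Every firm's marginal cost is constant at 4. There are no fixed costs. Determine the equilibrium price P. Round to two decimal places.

A representative firm's profit is π_i = q_i(201 - 2Q) - 4q_i.
First-order condition (treating rivals' output as given): 197 - 4q_i - 2q_j = 0.
By symmetry each firm produces the same amount; substituting q_j = q_i yields q_i = 197/6.
Total output Q = 197/3, so price P = 201 - 2·(197/3) = 209/3.

69.67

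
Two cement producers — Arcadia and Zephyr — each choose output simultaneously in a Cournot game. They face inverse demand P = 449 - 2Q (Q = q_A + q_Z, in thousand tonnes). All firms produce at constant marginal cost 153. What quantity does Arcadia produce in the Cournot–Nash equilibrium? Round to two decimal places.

49.33

A representative firm's profit is π_i = q_i(449 - 2Q) - 153q_i.
Setting ∂π_i/∂q_i = 0 with rivals' quantities fixed: 296 - 4q_i - 2q_j = 0.
By symmetry each firm produces the same amount; substituting q_j = q_i yields q_i = 296/6 = 148/3.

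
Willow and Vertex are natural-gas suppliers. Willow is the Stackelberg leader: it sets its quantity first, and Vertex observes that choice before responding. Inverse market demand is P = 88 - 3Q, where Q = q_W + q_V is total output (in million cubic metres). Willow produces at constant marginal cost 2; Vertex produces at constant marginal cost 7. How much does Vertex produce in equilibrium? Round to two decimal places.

Solve by backward induction. Given q_W, the follower Vertex maximises π_V = (88 - 3q_W - 3q_V)q_V - 7q_V.
∂π_V/∂q_V = 81 - 3q_W - 6q_V = 0 gives the reaction function q_V = (81 - 3q_W)/6.
Willow substitutes q_V(q_W) into its own profit: π_W = q_W(88 - 3q_W - (81 - 3q_W)/2) - 2q_W = (95/2 - (3/2)q_W)q_W - 2q_W.
Leader FOC: 91/2 - 3q_W = 0, so q_W = 91/6.
Then q_V = (81 - 3·(91/6))/6 = 71/12.

5.92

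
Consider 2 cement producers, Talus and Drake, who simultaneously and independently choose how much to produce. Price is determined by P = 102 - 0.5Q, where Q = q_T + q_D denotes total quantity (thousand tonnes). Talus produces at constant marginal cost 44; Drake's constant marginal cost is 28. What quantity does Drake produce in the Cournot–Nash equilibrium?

Talus's profit: π_T = (102 - 0.5Q)q_T - (44q_T). Setting ∂π_T/∂q_T = 0: 58 - q_T - (1/2)(q_D) = 0.
Drake's first-order condition: 74 - q_D - (1/2)(q_T) = 0.
Best responses: q_T = (58 - (1/2)q_D), q_D = (74 - (1/2)q_T).
Solving the pair: q_T = 28, q_D = 60.

60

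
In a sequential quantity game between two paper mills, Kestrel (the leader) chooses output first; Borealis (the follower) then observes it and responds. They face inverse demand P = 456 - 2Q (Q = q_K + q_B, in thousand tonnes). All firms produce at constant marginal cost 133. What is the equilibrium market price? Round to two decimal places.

The follower Borealis best-responds to any q_K: π_B = (456 - 2Q)q_B - 133q_B.
Follower FOC: 323 - 2q_K - 4q_B = 0, so q_B(q_K) = (323 - 2q_K)/4.
The leader anticipates this reaction. Substituting into P = 456 - 2Q gives P = 589/2 - q_K, so π_K = (589/2 - q_K)q_K - 133q_K.
Leader FOC: 323/2 - 2q_K = 0, so q_K = 323/4.
Then q_B = (323 - 2·(323/4))/4 = 323/8.
Total output Q = 969/8, so price P = 456 - 2·(969/8) = 855/4.

213.75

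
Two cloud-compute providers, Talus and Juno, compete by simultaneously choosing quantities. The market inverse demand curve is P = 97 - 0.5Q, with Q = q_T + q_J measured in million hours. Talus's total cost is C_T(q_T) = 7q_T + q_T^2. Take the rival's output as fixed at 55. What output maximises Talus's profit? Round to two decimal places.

20.83

With the rival's output fixed at 55, Talus's profit is π_T = (97 - (1/2)·55 - (1/2)q_T)q_T - (7q_T + q_T²) = (139/2 - (1/2)q_T)q_T - (7q_T + q_T²).
∂π_T/∂q_T = 125/2 - 3q_T = 0, so q_T = 125/6.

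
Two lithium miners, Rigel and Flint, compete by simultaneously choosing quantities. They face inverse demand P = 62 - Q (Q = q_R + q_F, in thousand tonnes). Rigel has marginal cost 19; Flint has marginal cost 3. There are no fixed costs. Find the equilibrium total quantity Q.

34

Rigel's profit: π_R = (62 - Q)q_R - (19q_R). Setting ∂π_R/∂q_R = 0: 43 - 2q_R - (q_F) = 0.
Flint's first-order condition: 59 - 2q_F - (q_R) = 0.
Rearranging gives the reaction functions q_R = (43 - q_F)/2 and q_F = (59 - q_R)/2.
Substituting one into the other gives q_R = 9 and q_F = 25.
Total output Q = 9 + 25 = 34.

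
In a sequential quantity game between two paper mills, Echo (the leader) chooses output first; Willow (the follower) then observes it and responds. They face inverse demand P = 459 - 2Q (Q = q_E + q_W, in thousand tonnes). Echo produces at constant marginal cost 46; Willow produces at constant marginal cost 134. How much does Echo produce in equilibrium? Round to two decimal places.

Solve by backward induction. Given q_E, the follower Willow maximises π_W = (459 - 2q_E - 2q_W)q_W - 134q_W.
Setting the follower's marginal profit to zero, 325 - 2q_E - 4q_W = 0, i.e. q_W = (325 - 2q_E)/4.
Echo substitutes q_W(q_E) into its own profit: π_E = q_E(459 - 2q_E - (325 - 2q_E)/2) - 46q_E = (593/2 - q_E)q_E - 46q_E.
Maximising: ∂π_E/∂q_E = 501/2 - 2q_E = 0, giving q_E = 501/4.
Then q_W = (325 - 2·(501/4))/4 = 149/8.

125.25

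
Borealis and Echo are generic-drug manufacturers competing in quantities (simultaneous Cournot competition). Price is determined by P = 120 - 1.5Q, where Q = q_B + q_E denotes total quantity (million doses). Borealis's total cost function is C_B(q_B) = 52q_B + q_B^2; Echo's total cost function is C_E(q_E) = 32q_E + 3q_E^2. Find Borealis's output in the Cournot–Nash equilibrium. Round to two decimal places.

11.23

Borealis's profit: π_B = (120 - 1.5Q)q_B - (52q_B + q_B²). Setting ∂π_B/∂q_B = 0: 68 - 5q_B - (3/2)(q_E) = 0.
Echo's first-order condition: 88 - 9q_E - (3/2)(q_B) = 0.
Rearranging gives the reaction functions q_B = (68 - (3/2)q_E)/5 and q_E = (88 - (3/2)q_B)/9.
Substituting one into the other gives q_B = 640/57 and q_E = 1352/171.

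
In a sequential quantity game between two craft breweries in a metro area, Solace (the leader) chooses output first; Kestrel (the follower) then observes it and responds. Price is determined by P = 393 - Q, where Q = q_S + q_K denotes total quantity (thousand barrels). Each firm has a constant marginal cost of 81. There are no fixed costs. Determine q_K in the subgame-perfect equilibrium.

78

Solve by backward induction. Given q_S, the follower Kestrel maximises π_K = (393 - q_S - q_K)q_K - 81q_K.
Follower FOC: 312 - q_S - 2q_K = 0, so q_K(q_S) = (312 - q_S)/2.
The leader anticipates this reaction. Substituting into P = 393 - Q gives P = 237 - (1/2)q_S, so π_S = (237 - (1/2)q_S)q_S - 81q_S.
The leader's first-order condition 156 - q_S = 0 yields q_S = 156.
Then q_K = (312 - 156)/2 = 78.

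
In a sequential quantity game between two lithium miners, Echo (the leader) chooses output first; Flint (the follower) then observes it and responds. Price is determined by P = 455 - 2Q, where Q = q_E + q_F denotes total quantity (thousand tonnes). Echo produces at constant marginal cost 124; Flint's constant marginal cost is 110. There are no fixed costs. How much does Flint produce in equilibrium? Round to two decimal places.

46.63

The follower Flint best-responds to any q_E: π_F = (455 - 2Q)q_F - 110q_F.
Follower FOC: 345 - 2q_E - 4q_F = 0, so q_F(q_E) = (345 - 2q_E)/4.
Echo substitutes q_F(q_E) into its own profit: π_E = q_E(455 - 2q_E - (345 - 2q_E)/2) - 124q_E = (565/2 - q_E)q_E - 124q_E.
Leader FOC: 317/2 - 2q_E = 0, so q_E = 317/4.
Then q_F = (345 - 2·(317/4))/4 = 373/8.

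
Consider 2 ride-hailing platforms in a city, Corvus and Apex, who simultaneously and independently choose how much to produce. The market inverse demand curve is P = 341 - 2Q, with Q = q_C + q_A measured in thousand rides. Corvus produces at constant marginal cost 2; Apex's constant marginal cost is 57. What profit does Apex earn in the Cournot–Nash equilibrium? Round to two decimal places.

Corvus's profit: π_C = (341 - 2Q)q_C - (2q_C). Setting ∂π_C/∂q_C = 0: 339 - 4q_C - 2(q_A) = 0.
Apex's profit: π_A = (341 - 2Q)q_A - (57q_A). Setting ∂π_A/∂q_A = 0: 284 - 4q_A - 2(q_C) = 0.
So q_C = (339 - 2q_A)/4 and q_A = (284 - 2q_C)/4.
Substituting one into the other gives q_C = 197/3 and q_A = 229/6.
Price P = 341 - 2·(623/6) = 400/3.
Apex's profit: (400/3 - 57)·(229/6) = 2913.3889.

2913.39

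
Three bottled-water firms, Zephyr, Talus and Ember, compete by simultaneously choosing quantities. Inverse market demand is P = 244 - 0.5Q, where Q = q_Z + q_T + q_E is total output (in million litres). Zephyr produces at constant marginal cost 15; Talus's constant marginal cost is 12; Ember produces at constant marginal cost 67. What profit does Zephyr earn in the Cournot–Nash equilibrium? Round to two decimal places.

9660.50

Zephyr's profit: π_Z = (244 - 0.5Q)q_Z - (15q_Z). Setting ∂π_Z/∂q_Z = 0: 229 - q_Z - (1/2)(q_T + q_E) = 0.
Talus's profit: π_T = (244 - 0.5Q)q_T - (12q_T). Setting ∂π_T/∂q_T = 0: 232 - q_T - (1/2)(q_Z + q_E) = 0.
Ember's first-order condition: 177 - q_E - (1/2)(q_Z + q_T) = 0.
Adding the 3 first-order conditions: 638 − 2Q = 0, so Q = 319.
Back-substituting: q_Z = (229 − 319/2)/(1/2) = 139, q_T = (232 − 319/2)/(1/2) = 145, q_E = (177 − 319/2)/(1/2) = 35.
Price P = 244 - (1/2)·319 = 169/2.
Zephyr's profit: (169/2 - 15)·139 = 9660.5000.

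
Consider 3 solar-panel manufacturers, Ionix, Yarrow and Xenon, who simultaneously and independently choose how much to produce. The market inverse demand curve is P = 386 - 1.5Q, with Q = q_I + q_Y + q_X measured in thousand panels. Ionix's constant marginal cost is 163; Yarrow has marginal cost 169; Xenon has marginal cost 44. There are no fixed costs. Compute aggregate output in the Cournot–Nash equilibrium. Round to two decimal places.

Ionix's profit: π_I = (386 - 1.5Q)q_I - (163q_I). Setting ∂π_I/∂q_I = 0: 223 - 3q_I - (3/2)(q_Y + q_X) = 0.
Yarrow's profit: π_Y = (386 - 1.5Q)q_Y - (169q_Y). Setting ∂π_Y/∂q_Y = 0: 217 - 3q_Y - (3/2)(q_I + q_X) = 0.
Xenon's profit: π_X = (386 - 1.5Q)q_X - (44q_X). Setting ∂π_X/∂q_X = 0: 342 - 3q_X - (3/2)(q_I + q_Y) = 0.
Adding the 3 first-order conditions: 782 − 6Q = 0, so Q = 391/3.
Back-substituting: q_I = (223 − 391/2)/(3/2) = 55/3, q_Y = (217 − 391/2)/(3/2) = 43/3, q_X = (342 − 391/2)/(3/2) = 293/3.
Total output Q = 55/3 + 43/3 + 293/3 = 391/3.

130.33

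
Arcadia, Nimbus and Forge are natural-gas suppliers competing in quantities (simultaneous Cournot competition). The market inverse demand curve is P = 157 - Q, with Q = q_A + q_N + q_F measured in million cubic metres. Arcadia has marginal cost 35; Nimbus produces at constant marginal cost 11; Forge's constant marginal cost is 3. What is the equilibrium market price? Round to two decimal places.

Arcadia's profit: π_A = (157 - Q)q_A - (35q_A). Setting ∂π_A/∂q_A = 0: 122 - 2q_A - (q_N + q_F) = 0.
Nimbus's first-order condition: 146 - 2q_N - (q_A + q_F) = 0.
Forge's profit: π_F = (157 - Q)q_F - (3q_F). Setting ∂π_F/∂q_F = 0: 154 - 2q_F - (q_A + q_N) = 0.
Adding the 3 conditions: 422 − 2Q − 2Q = 0, i.e. Q = 211/2.
Back-substituting: q_A = (122 − 211/2) = 33/2, q_N = (146 − 211/2) = 81/2, q_F = (154 − 211/2) = 97/2.
Total output Q = 211/2, so price P = 157 - 211/2 = 103/2.

51.50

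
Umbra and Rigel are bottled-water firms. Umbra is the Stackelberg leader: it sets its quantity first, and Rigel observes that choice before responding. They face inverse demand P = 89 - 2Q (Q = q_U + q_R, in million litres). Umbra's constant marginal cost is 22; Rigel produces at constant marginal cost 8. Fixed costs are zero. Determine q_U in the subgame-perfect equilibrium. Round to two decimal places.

Solve by backward induction. Given q_U, the follower Rigel maximises π_R = (89 - 2q_U - 2q_R)q_R - 8q_R.
Follower FOC: 81 - 2q_U - 4q_R = 0, so q_R(q_U) = (81 - 2q_U)/4.
The leader anticipates this reaction. Substituting into P = 89 - 2Q gives P = 97/2 - q_U, so π_U = (97/2 - q_U)q_U - 22q_U.
Maximising: ∂π_U/∂q_U = 53/2 - 2q_U = 0, giving q_U = 53/4.
Then q_R = (81 - 2·(53/4))/4 = 109/8.

13.25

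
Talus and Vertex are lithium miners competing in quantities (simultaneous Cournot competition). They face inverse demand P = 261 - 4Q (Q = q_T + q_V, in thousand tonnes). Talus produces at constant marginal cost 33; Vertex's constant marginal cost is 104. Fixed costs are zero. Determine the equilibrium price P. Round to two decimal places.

132.67

Talus's profit: π_T = (261 - 4Q)q_T - (33q_T). Setting ∂π_T/∂q_T = 0: 228 - 8q_T - 4(q_V) = 0.
Vertex's first-order condition: 157 - 8q_V - 4(q_T) = 0.
So q_T = (228 - 4q_V)/8 and q_V = (157 - 4q_T)/8.
Substituting one into the other gives q_T = 299/12 and q_V = 43/6.
Total output Q = 385/12, so price P = 261 - 4·(385/12) = 398/3.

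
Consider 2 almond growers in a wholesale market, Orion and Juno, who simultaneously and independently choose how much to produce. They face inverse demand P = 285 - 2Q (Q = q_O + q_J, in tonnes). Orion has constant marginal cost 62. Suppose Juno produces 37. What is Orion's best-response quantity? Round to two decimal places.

37.25

With the rival's output fixed at 37, Orion's profit is π_O = (285 - 2·37 - 2q_O)q_O - (62q_O) = (211 - 2q_O)q_O - (62q_O).
∂π_O/∂q_O = 149 - 4q_O = 0, so q_O = 149/4.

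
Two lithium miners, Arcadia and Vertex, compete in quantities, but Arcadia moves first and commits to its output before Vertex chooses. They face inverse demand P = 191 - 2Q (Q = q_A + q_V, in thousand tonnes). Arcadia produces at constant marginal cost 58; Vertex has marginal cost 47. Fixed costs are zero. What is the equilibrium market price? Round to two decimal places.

Solve by backward induction. Given q_A, the follower Vertex maximises π_V = (191 - 2q_A - 2q_V)q_V - 47q_V.
∂π_V/∂q_V = 144 - 2q_A - 4q_V = 0 gives the reaction function q_V = (144 - 2q_A)/4.
The leader anticipates this reaction. Substituting into P = 191 - 2Q gives P = 119 - q_A, so π_A = (119 - q_A)q_A - 58q_A.
The leader's first-order condition 61 - 2q_A = 0 yields q_A = 61/2.
Then q_V = (144 - 2·(61/2))/4 = 83/4.
Total output Q = 205/4, so price P = 191 - 2·(205/4) = 177/2.

88.50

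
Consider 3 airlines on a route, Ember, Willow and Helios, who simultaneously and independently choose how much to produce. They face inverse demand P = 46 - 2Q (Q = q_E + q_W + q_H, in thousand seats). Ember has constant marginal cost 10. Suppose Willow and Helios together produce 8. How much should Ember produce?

With rivals' combined output fixed at 8, Ember's profit is π_E = (46 - 2·8 - 2q_E)q_E - (10q_E) = (30 - 2q_E)q_E - (10q_E).
∂π_E/∂q_E = 20 - 4q_E = 0, so q_E = 5.

5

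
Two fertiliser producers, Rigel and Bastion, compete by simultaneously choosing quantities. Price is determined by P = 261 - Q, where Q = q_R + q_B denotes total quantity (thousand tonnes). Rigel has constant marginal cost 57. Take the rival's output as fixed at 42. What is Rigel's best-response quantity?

81

With the rival's output fixed at 42, Rigel's profit is π_R = (261 - 42 - q_R)q_R - (57q_R) = (219 - q_R)q_R - (57q_R).
∂π_R/∂q_R = 162 - 2q_R = 0, so q_R = 81.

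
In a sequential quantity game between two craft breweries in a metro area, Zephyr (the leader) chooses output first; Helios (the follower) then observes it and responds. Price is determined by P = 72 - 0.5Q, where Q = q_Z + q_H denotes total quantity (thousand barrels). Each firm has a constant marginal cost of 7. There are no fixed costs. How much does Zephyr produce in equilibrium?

Solve by backward induction. Given q_Z, the follower Helios maximises π_H = (72 - (1/2)q_Z - (1/2)q_H)q_H - 7q_H.
∂π_H/∂q_H = 65 - (1/2)q_Z - q_H = 0 gives the reaction function q_H = (65 - (1/2)q_Z).
The leader anticipates this reaction. Substituting into P = 72 - 0.5Q gives P = 79/2 - (1/4)q_Z, so π_Z = (79/2 - (1/4)q_Z)q_Z - 7q_Z.
Maximising: ∂π_Z/∂q_Z = 65/2 - (1/2)q_Z = 0, giving q_Z = 65.
Then q_H = (65 - (1/2)·65) = 65/2.

65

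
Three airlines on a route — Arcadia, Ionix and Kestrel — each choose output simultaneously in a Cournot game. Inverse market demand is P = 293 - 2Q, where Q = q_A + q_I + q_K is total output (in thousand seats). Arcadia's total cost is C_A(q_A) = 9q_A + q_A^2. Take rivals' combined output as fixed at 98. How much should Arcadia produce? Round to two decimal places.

14.67

With rivals' combined output fixed at 98, Arcadia's profit is π_A = (293 - 2·98 - 2q_A)q_A - (9q_A + q_A²) = (97 - 2q_A)q_A - (9q_A + q_A²).
∂π_A/∂q_A = 88 - 6q_A = 0, so q_A = 44/3.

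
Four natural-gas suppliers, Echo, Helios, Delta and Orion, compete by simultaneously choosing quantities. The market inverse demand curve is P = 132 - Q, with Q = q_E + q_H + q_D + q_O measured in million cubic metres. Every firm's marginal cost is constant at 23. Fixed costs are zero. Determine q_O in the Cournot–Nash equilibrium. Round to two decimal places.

21.80

A representative firm's profit is π_i = q_i(132 - Q) - 23q_i.
Setting ∂π_i/∂q_i = 0 with rivals' quantities fixed: 109 - 2q_i - Σ_{j≠i} q_j = 0.
By symmetry each firm produces the same amount; substituting Σ_{j≠i} q_j = 3q_i yields q_i = 109/5.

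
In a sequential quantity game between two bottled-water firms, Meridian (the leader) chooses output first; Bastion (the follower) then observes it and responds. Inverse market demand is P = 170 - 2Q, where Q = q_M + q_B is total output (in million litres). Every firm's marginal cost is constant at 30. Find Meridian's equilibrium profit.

Solve by backward induction. Given q_M, the follower Bastion maximises π_B = (170 - 2q_M - 2q_B)q_B - 30q_B.
Setting the follower's marginal profit to zero, 140 - 2q_M - 4q_B = 0, i.e. q_B = (140 - 2q_M)/4.
Meridian substitutes q_B(q_M) into its own profit: π_M = q_M(170 - 2q_M - (140 - 2q_M)/2) - 30q_M = (100 - q_M)q_M - 30q_M.
The leader's first-order condition 70 - 2q_M = 0 yields q_M = 35.
Then q_B = (140 - 2·35)/4 = 35/2.
Price P = 170 - 2·(105/2) = 65.
Meridian's profit: (65 - 30)·35 = 1225.

1225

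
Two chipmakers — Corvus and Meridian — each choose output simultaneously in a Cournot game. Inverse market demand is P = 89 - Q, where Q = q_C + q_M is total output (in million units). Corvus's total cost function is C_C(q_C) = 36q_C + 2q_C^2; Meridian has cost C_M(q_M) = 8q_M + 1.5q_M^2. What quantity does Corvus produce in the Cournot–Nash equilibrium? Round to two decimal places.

Corvus's profit: π_C = (89 - Q)q_C - (36q_C + 2q_C²). Setting ∂π_C/∂q_C = 0: 53 - 6q_C - (q_M) = 0.
Meridian's first-order condition: 81 - 5q_M - (q_C) = 0.
Rearranging gives the reaction functions q_C = (53 - q_M)/6 and q_M = (81 - q_C)/5.
Solving the pair: q_C = 184/29, q_M = 433/29.

6.34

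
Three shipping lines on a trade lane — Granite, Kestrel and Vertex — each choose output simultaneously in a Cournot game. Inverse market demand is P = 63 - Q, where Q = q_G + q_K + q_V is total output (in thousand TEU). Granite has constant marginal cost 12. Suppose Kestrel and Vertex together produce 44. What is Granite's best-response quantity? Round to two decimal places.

With rivals' combined output fixed at 44, Granite's profit is π_G = (63 - 44 - q_G)q_G - (12q_G) = (19 - q_G)q_G - (12q_G).
∂π_G/∂q_G = 7 - 2q_G = 0, so q_G = 7/2.

3.50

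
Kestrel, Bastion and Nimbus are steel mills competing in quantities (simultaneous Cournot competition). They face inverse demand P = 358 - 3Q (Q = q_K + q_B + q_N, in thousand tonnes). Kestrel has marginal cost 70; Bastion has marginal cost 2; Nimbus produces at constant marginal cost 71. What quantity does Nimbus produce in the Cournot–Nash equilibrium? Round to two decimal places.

18.08

Kestrel's profit: π_K = (358 - 3Q)q_K - (70q_K). Setting ∂π_K/∂q_K = 0: 288 - 6q_K - 3(q_B + q_N) = 0.
Bastion's first-order condition: 356 - 6q_B - 3(q_K + q_N) = 0.
Nimbus's profit: π_N = (358 - 3Q)q_N - (71q_N). Setting ∂π_N/∂q_N = 0: 287 - 6q_N - 3(q_K + q_B) = 0.
Adding the 3 conditions: 931 − 6Q − 6Q = 0, i.e. Q = 931/12.
Back-substituting: q_K = (288 − 931/4)/3 = 221/12, q_B = (356 − 931/4)/3 = 493/12, q_N = (287 − 931/4)/3 = 217/12.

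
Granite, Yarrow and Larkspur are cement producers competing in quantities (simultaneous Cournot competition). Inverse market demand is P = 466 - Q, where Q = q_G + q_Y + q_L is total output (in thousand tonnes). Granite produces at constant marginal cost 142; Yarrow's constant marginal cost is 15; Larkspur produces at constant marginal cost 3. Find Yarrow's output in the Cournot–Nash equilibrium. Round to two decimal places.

Granite's profit: π_G = (466 - Q)q_G - (142q_G). Setting ∂π_G/∂q_G = 0: 324 - 2q_G - (q_Y + q_L) = 0.
Yarrow's first-order condition: 451 - 2q_Y - (q_G + q_L) = 0.
Larkspur's first-order condition: 463 - 2q_L - (q_G + q_Y) = 0.
Adding the 3 conditions: 1238 − 2Q − 2Q = 0, i.e. Q = 619/2.
Back-substituting: q_G = (324 − 619/2) = 29/2, q_Y = (451 − 619/2) = 283/2, q_L = (463 − 619/2) = 307/2.

141.50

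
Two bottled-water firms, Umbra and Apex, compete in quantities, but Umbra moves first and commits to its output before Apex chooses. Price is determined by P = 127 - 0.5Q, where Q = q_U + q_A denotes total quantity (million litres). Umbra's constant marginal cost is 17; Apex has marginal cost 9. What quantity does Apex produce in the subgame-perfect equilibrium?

The follower Apex best-responds to any q_U: π_A = (127 - 0.5Q)q_A - 9q_A.
Setting the follower's marginal profit to zero, 118 - (1/2)q_U - q_A = 0, i.e. q_A = (118 - (1/2)q_U).
Umbra substitutes q_A(q_U) into its own profit: π_U = q_U(127 - (1/2)q_U - (118 - (1/2)q_U)/2) - 17q_U = (68 - (1/4)q_U)q_U - 17q_U.
Maximising: ∂π_U/∂q_U = 51 - (1/2)q_U = 0, giving q_U = 102.
Then q_A = (118 - (1/2)·102) = 67.

67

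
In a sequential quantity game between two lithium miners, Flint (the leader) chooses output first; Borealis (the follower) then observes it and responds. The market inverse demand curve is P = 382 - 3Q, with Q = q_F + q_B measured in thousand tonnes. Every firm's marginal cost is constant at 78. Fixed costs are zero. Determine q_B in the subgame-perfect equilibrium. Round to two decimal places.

Solve by backward induction. Given q_F, the follower Borealis maximises π_B = (382 - 3q_F - 3q_B)q_B - 78q_B.
Setting the follower's marginal profit to zero, 304 - 3q_F - 6q_B = 0, i.e. q_B = (304 - 3q_F)/6.
Flint substitutes q_B(q_F) into its own profit: π_F = q_F(382 - 3q_F - (304 - 3q_F)/2) - 78q_F = (230 - (3/2)q_F)q_F - 78q_F.
The leader's first-order condition 152 - 3q_F = 0 yields q_F = 152/3.
Then q_B = (304 - 3·(152/3))/6 = 76/3.

25.33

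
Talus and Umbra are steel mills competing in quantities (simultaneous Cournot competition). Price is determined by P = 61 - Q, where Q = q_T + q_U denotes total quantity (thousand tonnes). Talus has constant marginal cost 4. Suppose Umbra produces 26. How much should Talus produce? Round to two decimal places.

15.50

With the rival's output fixed at 26, Talus's profit is π_T = (61 - 26 - q_T)q_T - (4q_T) = (35 - q_T)q_T - (4q_T).
∂π_T/∂q_T = 31 - 2q_T = 0, so q_T = 31/2.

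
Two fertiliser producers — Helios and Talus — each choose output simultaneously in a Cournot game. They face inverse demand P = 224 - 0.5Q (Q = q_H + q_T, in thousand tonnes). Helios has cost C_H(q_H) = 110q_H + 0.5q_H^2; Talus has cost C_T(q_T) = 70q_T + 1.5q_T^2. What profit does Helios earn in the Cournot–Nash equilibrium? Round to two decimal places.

Helios's profit: π_H = (224 - 0.5Q)q_H - (110q_H + (1/2)q_H²). Setting ∂π_H/∂q_H = 0: 114 - 2q_H - (1/2)(q_T) = 0.
Talus's profit: π_T = (224 - 0.5Q)q_T - (70q_T + (3/2)q_T²). Setting ∂π_T/∂q_T = 0: 154 - 4q_T - (1/2)(q_H) = 0.
So q_H = (114 - (1/2)q_T)/2 and q_T = (154 - (1/2)q_H)/4.
Substituting one into the other gives q_H = 1516/31 and q_T = 1004/31.
Price P = 224 - (1/2)·81.2903 = 183.3548.
Helios's profit: 183.3548·(1516/31) - 110·(1516/31) - (1/2)(1516/31)² = 2391.5255.

2391.53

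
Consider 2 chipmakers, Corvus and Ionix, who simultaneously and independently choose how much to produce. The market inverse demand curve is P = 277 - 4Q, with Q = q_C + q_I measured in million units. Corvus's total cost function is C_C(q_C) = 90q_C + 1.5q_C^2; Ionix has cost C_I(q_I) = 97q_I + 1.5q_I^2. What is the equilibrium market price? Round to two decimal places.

Corvus's profit: π_C = (277 - 4Q)q_C - (90q_C + (3/2)q_C²). Setting ∂π_C/∂q_C = 0: 187 - 11q_C - 4(q_I) = 0.
Ionix's profit: π_I = (277 - 4Q)q_I - (97q_I + (3/2)q_I²). Setting ∂π_I/∂q_I = 0: 180 - 11q_I - 4(q_C) = 0.
So q_C = (187 - 4q_I)/11 and q_I = (180 - 4q_C)/11.
Substituting one into the other gives q_C = 191/15 and q_I = 176/15.
Total output Q = 367/15, so price P = 277 - 4·(367/15) = 179.1333.

179.13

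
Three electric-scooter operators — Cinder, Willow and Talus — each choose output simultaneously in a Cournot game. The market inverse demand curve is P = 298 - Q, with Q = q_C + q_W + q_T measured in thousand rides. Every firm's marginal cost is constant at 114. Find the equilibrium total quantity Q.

138

Each firm earns π_i = (298 - Q)q_i - 114q_i.
First-order condition (treating rivals' output as given): 184 - 2q_i - Σ_{j≠i} q_j = 0.
With identical firms every q_j equals q_i, so Σ_{j≠i} q_j = 2q_i and 184 = 4q_i, giving q_i = 46.
Total output Q = 46 + 46 + 46 = 138.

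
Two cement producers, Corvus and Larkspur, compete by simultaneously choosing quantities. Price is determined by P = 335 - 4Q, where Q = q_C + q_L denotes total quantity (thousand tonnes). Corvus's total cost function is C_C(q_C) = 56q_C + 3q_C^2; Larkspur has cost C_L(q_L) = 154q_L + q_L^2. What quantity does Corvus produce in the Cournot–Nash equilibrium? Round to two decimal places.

Corvus's profit: π_C = (335 - 4Q)q_C - (56q_C + 3q_C²). Setting ∂π_C/∂q_C = 0: 279 - 14q_C - 4(q_L) = 0.
Larkspur's profit: π_L = (335 - 4Q)q_L - (154q_L + q_L²). Setting ∂π_L/∂q_L = 0: 181 - 10q_L - 4(q_C) = 0.
Rearranging gives the reaction functions q_C = (279 - 4q_L)/14 and q_L = (181 - 4q_C)/10.
Substituting one into the other gives q_C = 1033/62 and q_L = 709/62.

16.66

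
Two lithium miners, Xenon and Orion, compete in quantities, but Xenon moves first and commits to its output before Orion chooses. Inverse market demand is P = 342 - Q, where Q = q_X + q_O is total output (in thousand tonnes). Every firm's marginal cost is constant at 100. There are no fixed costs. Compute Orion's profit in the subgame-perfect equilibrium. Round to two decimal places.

3660.25

The follower Orion best-responds to any q_X: π_O = (342 - Q)q_O - 100q_O.
∂π_O/∂q_O = 242 - q_X - 2q_O = 0 gives the reaction function q_O = (242 - q_X)/2.
The leader anticipates this reaction. Substituting into P = 342 - Q gives P = 221 - (1/2)q_X, so π_X = (221 - (1/2)q_X)q_X - 100q_X.
Maximising: ∂π_X/∂q_X = 121 - q_X = 0, giving q_X = 121.
Then q_O = (242 - 121)/2 = 121/2.
Price P = 342 - 363/2 = 321/2.
Orion's profit: (321/2 - 100)·(121/2) = 3660.2500.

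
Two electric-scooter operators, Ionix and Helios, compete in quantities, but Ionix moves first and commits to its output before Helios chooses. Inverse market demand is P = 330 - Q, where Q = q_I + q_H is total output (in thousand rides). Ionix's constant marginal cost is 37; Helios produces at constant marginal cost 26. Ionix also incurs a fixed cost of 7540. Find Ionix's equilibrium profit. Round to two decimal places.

The follower Helios best-responds to any q_I: π_H = (330 - Q)q_H - 26q_H.
∂π_H/∂q_H = 304 - q_I - 2q_H = 0 gives the reaction function q_H = (304 - q_I)/2.
Ionix substitutes q_H(q_I) into its own profit: π_I = q_I(330 - q_I - (304 - q_I)/2) - 37q_I = (178 - (1/2)q_I)q_I - 37q_I.
Maximising: ∂π_I/∂q_I = 141 - q_I = 0, giving q_I = 141.
Then q_H = (304 - 141)/2 = 163/2.
Price P = 330 - 445/2 = 215/2.
Ionix's profit: (215/2 - 37)·141 - 7540 = 2400.5000.

2400.50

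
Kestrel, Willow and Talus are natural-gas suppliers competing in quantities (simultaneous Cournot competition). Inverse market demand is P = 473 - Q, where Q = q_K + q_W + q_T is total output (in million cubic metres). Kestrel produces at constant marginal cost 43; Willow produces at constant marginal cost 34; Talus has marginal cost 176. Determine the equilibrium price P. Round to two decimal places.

Kestrel's profit: π_K = (473 - Q)q_K - (43q_K). Setting ∂π_K/∂q_K = 0: 430 - 2q_K - (q_W + q_T) = 0.
Willow's first-order condition: 439 - 2q_W - (q_K + q_T) = 0.
Talus's profit: π_T = (473 - Q)q_T - (176q_T). Setting ∂π_T/∂q_T = 0: 297 - 2q_T - (q_K + q_W) = 0.
Adding the 3 first-order conditions: 1166 − 4Q = 0, so Q = 583/2.
Back-substituting: q_K = (430 − 583/2) = 277/2, q_W = (439 − 583/2) = 295/2, q_T = (297 − 583/2) = 11/2.
Total output Q = 583/2, so price P = 473 - 583/2 = 363/2.

181.50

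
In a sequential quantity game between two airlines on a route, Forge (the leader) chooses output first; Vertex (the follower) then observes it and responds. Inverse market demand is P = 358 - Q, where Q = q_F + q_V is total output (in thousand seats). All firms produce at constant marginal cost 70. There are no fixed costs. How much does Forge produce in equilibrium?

144

The follower Vertex best-responds to any q_F: π_V = (358 - Q)q_V - 70q_V.
∂π_V/∂q_V = 288 - q_F - 2q_V = 0 gives the reaction function q_V = (288 - q_F)/2.
The leader anticipates this reaction. Substituting into P = 358 - Q gives P = 214 - (1/2)q_F, so π_F = (214 - (1/2)q_F)q_F - 70q_F.
Leader FOC: 144 - q_F = 0, so q_F = 144.
Then q_V = (288 - 144)/2 = 72.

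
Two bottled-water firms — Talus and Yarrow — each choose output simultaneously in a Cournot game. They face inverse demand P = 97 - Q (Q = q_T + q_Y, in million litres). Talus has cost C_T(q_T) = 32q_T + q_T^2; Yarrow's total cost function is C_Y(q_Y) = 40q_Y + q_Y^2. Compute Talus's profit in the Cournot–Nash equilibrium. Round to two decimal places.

366.30

Talus's profit: π_T = (97 - Q)q_T - (32q_T + q_T²). Setting ∂π_T/∂q_T = 0: 65 - 4q_T - (q_Y) = 0.
Yarrow's first-order condition: 57 - 4q_Y - (q_T) = 0.
Rearranging gives the reaction functions q_T = (65 - q_Y)/4 and q_Y = (57 - q_T)/4.
Solving the pair: q_T = 203/15, q_Y = 163/15.
Price P = 97 - 122/5 = 363/5.
Talus's profit: (363/5)·(203/15) - 32·(203/15) - (203/15)² = 366.3022.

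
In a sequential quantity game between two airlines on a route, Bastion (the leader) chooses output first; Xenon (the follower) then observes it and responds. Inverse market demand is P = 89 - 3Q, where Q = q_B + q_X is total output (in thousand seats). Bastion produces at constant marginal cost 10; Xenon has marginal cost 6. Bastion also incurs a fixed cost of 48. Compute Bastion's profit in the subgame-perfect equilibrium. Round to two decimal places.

186.38

Solve by backward induction. Given q_B, the follower Xenon maximises π_X = (89 - 3q_B - 3q_X)q_X - 6q_X.
Follower FOC: 83 - 3q_B - 6q_X = 0, so q_X(q_B) = (83 - 3q_B)/6.
The leader anticipates this reaction. Substituting into P = 89 - 3Q gives P = 95/2 - (3/2)q_B, so π_B = (95/2 - (3/2)q_B)q_B - 10q_B.
Maximising: ∂π_B/∂q_B = 75/2 - 3q_B = 0, giving q_B = 25/2.
Then q_X = (83 - 3·(25/2))/6 = 91/12.
Price P = 89 - 3·(241/12) = 115/4.
Bastion's profit: (115/4 - 10)·(25/2) - 48 = 1491/8.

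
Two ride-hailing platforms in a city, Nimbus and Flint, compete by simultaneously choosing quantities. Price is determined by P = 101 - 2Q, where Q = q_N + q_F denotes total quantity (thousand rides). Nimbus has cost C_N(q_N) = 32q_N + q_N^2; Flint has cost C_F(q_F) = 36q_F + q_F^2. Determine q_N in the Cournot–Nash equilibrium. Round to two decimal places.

8.88

Nimbus's profit: π_N = (101 - 2Q)q_N - (32q_N + q_N²). Setting ∂π_N/∂q_N = 0: 69 - 6q_N - 2(q_F) = 0.
Flint's profit: π_F = (101 - 2Q)q_F - (36q_F + q_F²). Setting ∂π_F/∂q_F = 0: 65 - 6q_F - 2(q_N) = 0.
Rearranging gives the reaction functions q_N = (69 - 2q_F)/6 and q_F = (65 - 2q_N)/6.
Substituting one into the other gives q_N = 71/8 and q_F = 63/8.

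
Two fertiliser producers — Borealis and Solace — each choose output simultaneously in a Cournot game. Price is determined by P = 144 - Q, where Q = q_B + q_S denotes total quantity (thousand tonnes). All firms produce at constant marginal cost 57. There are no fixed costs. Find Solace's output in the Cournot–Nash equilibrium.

29

A representative firm's profit is π_i = q_i(144 - Q) - 57q_i.
First-order condition (treating rivals' output as given): 87 - 2q_i - q_j = 0.
With identical firms every q_j equals q_i, so q_j = q_i and 87 = 3q_i, giving q_i = 29.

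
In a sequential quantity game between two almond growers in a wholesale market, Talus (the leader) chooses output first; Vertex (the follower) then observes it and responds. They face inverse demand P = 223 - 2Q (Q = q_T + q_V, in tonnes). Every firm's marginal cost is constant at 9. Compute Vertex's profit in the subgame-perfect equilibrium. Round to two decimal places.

1431.13

Solve by backward induction. Given q_T, the follower Vertex maximises π_V = (223 - 2q_T - 2q_V)q_V - 9q_V.
Follower FOC: 214 - 2q_T - 4q_V = 0, so q_V(q_T) = (214 - 2q_T)/4.
The leader anticipates this reaction. Substituting into P = 223 - 2Q gives P = 116 - q_T, so π_T = (116 - q_T)q_T - 9q_T.
Leader FOC: 107 - 2q_T = 0, so q_T = 107/2.
Then q_V = (214 - 2·(107/2))/4 = 107/4.
Price P = 223 - 2·(321/4) = 125/2.
Vertex's profit: (125/2 - 9)·(107/4) = 1431.1250.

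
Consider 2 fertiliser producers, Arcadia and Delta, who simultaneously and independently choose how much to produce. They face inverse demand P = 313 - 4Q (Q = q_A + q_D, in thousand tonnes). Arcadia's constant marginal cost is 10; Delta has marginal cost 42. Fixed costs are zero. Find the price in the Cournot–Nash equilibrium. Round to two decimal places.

Arcadia's profit: π_A = (313 - 4Q)q_A - (10q_A). Setting ∂π_A/∂q_A = 0: 303 - 8q_A - 4(q_D) = 0.
Delta's profit: π_D = (313 - 4Q)q_D - (42q_D). Setting ∂π_D/∂q_D = 0: 271 - 8q_D - 4(q_A) = 0.
So q_A = (303 - 4q_D)/8 and q_D = (271 - 4q_A)/8.
Solving the pair: q_A = 335/12, q_D = 239/12.
Total output Q = 287/6, so price P = 313 - 4·(287/6) = 365/3.

121.67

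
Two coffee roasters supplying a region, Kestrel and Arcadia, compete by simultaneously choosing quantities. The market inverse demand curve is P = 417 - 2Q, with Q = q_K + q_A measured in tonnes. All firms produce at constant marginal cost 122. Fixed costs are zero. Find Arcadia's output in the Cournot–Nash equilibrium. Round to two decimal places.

Each firm earns π_i = (417 - 2Q)q_i - 122q_i.
First-order condition (treating rivals' output as given): 295 - 4q_i - 2q_j = 0.
By symmetry each firm produces the same amount; substituting q_j = q_i yields q_i = 295/6.

49.17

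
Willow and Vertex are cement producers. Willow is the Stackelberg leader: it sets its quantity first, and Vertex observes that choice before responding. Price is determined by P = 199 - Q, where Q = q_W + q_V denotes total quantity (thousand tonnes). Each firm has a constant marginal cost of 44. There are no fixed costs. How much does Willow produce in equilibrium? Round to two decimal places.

The follower Vertex best-responds to any q_W: π_V = (199 - Q)q_V - 44q_V.
Setting the follower's marginal profit to zero, 155 - q_W - 2q_V = 0, i.e. q_V = (155 - q_W)/2.
The leader anticipates this reaction. Substituting into P = 199 - Q gives P = 243/2 - (1/2)q_W, so π_W = (243/2 - (1/2)q_W)q_W - 44q_W.
Maximising: ∂π_W/∂q_W = 155/2 - q_W = 0, giving q_W = 155/2.
Then q_V = (155 - 155/2)/2 = 155/4.

77.50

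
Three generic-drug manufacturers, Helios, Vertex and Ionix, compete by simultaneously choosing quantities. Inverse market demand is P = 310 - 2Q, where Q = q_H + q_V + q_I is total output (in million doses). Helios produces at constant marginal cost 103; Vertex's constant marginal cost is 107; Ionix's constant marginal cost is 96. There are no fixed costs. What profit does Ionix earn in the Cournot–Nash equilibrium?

1682

Helios's profit: π_H = (310 - 2Q)q_H - (103q_H). Setting ∂π_H/∂q_H = 0: 207 - 4q_H - 2(q_V + q_I) = 0.
Vertex's first-order condition: 203 - 4q_V - 2(q_H + q_I) = 0.
Ionix's first-order condition: 214 - 4q_I - 2(q_H + q_V) = 0.
Adding the 3 conditions: 624 − 4Q − 4Q = 0, i.e. Q = 78.
Back-substituting: q_H = (207 − 156)/2 = 51/2, q_V = (203 − 156)/2 = 47/2, q_I = (214 − 156)/2 = 29.
Price P = 310 - 2·78 = 154.
Ionix's profit: (154 - 96)·29 = 1682.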